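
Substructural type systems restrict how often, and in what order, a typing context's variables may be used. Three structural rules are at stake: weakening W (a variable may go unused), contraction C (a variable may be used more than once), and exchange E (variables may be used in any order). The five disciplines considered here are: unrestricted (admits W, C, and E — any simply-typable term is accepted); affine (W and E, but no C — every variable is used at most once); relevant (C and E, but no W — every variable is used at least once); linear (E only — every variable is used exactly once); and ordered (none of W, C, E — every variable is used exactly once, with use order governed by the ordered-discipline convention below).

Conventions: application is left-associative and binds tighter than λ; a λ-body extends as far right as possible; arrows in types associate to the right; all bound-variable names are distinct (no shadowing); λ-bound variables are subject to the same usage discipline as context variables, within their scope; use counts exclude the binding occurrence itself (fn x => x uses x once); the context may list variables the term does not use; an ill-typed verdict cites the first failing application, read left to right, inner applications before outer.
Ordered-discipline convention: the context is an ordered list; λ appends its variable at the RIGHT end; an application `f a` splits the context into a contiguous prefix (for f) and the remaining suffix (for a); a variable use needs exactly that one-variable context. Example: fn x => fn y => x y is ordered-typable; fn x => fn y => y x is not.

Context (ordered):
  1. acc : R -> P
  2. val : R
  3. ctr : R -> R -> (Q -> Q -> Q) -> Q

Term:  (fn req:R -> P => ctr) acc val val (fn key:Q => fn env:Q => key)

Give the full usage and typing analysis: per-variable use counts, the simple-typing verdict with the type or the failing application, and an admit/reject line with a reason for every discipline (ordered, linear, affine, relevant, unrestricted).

counts: acc ×1, val ×2, ctr ×1, req [bound] ×0, key [bound] ×1, env [bound] ×0
use order (left to right): ctr, acc, val, val, key
typing: well-typed — term : Q
ordered: ✗, uses contraction: val ×2; needs weakening: req, env unused
linear: ✗, uses contraction: val ×2; needs weakening: req, env unused
affine: ✗, uses contraction: val ×2
relevant: ✗, needs weakening: req, env unused
unrestricted: ✓, simply typable at Q; W, C, E all held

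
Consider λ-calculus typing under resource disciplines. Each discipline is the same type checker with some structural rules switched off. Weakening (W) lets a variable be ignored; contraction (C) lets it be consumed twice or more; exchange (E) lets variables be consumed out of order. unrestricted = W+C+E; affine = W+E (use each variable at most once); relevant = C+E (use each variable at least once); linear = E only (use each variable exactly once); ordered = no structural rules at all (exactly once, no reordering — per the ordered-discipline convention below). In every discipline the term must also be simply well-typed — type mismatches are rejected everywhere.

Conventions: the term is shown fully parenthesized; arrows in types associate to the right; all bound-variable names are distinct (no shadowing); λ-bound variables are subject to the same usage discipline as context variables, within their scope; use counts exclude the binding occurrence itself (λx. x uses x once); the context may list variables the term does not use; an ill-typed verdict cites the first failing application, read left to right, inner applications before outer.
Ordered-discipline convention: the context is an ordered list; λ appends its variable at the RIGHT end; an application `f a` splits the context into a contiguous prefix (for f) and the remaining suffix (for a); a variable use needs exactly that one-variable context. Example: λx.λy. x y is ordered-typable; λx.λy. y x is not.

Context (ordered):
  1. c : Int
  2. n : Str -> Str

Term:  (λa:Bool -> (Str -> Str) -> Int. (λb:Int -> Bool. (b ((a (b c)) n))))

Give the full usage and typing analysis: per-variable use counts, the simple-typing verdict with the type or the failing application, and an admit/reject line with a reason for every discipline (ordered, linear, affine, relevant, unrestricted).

usage: c: 1×, n: 1×, a (λ-bound): 1×, b (λ-bound): 2×
uses in reading order: b, a, b, c, n
typing: well-typed — term : (Bool -> (Str -> Str) -> Int) -> (Int -> Bool) -> Bool
ordered: ✗, b ×2 used more than once (contraction)
linear: ✗, b ×2 used more than once (contraction)
affine: ✗, b ×2 used more than once (contraction)
relevant: ✓, every one of c, n, a, b appears
unrestricted: ✓, type-checks ((Bool -> (Str -> Str) -> Int) -> (Int -> Bool) -> Bool) and nothing is barred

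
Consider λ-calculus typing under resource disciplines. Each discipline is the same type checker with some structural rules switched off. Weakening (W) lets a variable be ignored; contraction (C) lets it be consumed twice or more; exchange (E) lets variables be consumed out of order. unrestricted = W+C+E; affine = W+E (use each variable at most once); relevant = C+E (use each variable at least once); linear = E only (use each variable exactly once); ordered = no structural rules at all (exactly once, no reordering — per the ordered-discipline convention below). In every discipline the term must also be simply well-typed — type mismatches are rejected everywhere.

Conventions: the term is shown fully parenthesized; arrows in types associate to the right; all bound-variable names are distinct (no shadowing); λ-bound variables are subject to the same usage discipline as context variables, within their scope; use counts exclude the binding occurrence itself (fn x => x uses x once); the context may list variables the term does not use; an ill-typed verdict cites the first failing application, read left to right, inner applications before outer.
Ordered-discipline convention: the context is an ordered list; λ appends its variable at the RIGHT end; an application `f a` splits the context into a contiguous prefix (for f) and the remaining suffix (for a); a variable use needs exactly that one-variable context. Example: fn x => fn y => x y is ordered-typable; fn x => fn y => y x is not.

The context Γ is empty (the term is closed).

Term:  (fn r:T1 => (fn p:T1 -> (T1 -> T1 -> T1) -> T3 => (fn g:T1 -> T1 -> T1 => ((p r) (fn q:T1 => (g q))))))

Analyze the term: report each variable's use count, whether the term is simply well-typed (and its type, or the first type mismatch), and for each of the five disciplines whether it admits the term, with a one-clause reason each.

use counts: r (λ-bound): 1×; p (λ-bound): 1×; g (λ-bound): 1×; q (λ-bound): 1×
left-to-right use order: p, r, g, q
typing: the term checks, with type T1 -> (T1 -> (T1 -> T1 -> T1) -> T3) -> (T1 -> T1 -> T1) -> T3
ordered ✗ (use order p, r, g, q needs exchange)
linear ✓ (exactly-once usage across r, p, g, q)
affine ✓ (at most one use each (r, p, g, q))
relevant ✓ (at least one use each (r, p, g, q))
unrestricted ✓ (simply typable at T1 -> (T1 -> (T1 -> T1 -> T1) -> T3) -> (T1 -> T1 -> T1) -> T3; W, C, E all held)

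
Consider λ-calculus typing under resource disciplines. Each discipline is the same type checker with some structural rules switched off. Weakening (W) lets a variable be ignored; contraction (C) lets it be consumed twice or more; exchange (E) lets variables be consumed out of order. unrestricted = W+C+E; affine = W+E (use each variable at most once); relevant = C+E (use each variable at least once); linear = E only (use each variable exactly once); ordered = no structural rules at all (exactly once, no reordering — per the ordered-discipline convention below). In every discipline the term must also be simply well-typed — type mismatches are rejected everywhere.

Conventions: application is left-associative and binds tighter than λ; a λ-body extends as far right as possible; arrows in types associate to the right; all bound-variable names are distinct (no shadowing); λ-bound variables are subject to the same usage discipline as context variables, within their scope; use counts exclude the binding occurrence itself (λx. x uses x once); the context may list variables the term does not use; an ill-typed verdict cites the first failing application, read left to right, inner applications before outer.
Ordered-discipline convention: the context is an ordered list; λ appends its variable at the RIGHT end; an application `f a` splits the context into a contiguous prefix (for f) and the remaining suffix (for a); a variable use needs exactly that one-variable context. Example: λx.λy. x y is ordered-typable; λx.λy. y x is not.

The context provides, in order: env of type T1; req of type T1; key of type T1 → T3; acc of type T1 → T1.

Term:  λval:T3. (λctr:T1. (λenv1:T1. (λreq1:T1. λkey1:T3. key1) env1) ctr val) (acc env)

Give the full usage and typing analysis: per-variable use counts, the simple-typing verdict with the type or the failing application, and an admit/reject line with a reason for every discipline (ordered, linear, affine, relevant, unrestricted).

variable uses: env: 1; req: 0; key: 0; acc: 1; val [bound]: 1; ctr [bound]: 1; env1 [bound]: 1; req1 [bound]: 0; key1 [bound]: 1
order of uses: key1, env1, ctr, val, acc, env
typing: well-typed at T3 → T3
ordered ✗ (req, key, req1 never used (weakening))
linear ✗ (req, key, req1 never used (weakening))
affine ✓ (env, req, key, acc, val, ctr, env1, req1, key1: no repeats, contraction unneeded)
relevant ✗ (req, key, req1 never used (weakening))
unrestricted ✓ (well-typed at T3 → T3; no restrictions here)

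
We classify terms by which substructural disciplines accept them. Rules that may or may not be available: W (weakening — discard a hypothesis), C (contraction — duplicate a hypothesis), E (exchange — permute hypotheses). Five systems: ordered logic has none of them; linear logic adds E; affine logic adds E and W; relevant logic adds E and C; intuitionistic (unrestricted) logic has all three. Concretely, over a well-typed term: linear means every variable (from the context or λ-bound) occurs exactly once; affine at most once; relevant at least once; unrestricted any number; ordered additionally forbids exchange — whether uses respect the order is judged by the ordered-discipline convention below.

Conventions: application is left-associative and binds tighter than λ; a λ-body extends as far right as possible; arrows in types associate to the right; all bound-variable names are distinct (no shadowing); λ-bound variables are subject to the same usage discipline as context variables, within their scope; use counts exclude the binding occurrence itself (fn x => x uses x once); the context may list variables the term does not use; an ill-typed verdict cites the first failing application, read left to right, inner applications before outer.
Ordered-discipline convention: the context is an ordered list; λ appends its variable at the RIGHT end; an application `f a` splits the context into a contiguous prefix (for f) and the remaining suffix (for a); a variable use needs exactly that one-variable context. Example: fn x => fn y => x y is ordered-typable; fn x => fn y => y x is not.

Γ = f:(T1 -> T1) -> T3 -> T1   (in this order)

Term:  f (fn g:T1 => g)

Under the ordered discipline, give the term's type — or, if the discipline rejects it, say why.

term : T3 -> T1
use counts: f: 1, g (bound): 1
uses in reading order: f, g
typing: well-typed — term : T3 -> T1
all disciplines: ordered ✓ · linear ✓ · affine ✓ · relevant ✓ · unrestricted ✓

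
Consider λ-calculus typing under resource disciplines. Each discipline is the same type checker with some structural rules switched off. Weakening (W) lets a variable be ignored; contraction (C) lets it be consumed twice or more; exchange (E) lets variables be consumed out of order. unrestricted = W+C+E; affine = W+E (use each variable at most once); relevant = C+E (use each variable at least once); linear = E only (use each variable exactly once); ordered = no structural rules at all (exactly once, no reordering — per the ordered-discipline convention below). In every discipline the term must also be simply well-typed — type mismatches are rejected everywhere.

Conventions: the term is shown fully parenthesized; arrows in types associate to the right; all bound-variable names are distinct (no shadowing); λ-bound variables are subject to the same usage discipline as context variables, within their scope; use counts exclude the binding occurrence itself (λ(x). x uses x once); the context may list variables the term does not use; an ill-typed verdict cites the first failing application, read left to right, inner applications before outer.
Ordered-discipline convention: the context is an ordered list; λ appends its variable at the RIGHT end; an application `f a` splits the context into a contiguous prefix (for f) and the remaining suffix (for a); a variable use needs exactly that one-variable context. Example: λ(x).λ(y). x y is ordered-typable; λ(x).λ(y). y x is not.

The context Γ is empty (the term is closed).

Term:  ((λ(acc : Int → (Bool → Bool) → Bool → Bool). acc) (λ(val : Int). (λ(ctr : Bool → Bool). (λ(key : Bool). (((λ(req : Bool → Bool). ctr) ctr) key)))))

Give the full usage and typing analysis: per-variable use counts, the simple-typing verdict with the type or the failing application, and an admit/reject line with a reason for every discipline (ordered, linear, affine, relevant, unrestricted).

variable uses: acc (bound) ×1, val (bound) ×0, ctr (bound) ×2, key (bound) ×1, req (bound) ×0
uses in reading order: acc, ctr, ctr, key
typing: well-typed — term : Int → (Bool → Bool) → Bool → Bool
ordered: ✗, uses contraction: ctr ×2; unused: val, req — weakening required
linear: ✗, uses contraction: ctr ×2; unused: val, req — weakening required
affine: ✗, uses contraction: ctr ×2
relevant: ✗, unused: val, req — weakening required
unrestricted: ✓, type-checks (Int → (Bool → Bool) → Bool → Bool) and nothing is barred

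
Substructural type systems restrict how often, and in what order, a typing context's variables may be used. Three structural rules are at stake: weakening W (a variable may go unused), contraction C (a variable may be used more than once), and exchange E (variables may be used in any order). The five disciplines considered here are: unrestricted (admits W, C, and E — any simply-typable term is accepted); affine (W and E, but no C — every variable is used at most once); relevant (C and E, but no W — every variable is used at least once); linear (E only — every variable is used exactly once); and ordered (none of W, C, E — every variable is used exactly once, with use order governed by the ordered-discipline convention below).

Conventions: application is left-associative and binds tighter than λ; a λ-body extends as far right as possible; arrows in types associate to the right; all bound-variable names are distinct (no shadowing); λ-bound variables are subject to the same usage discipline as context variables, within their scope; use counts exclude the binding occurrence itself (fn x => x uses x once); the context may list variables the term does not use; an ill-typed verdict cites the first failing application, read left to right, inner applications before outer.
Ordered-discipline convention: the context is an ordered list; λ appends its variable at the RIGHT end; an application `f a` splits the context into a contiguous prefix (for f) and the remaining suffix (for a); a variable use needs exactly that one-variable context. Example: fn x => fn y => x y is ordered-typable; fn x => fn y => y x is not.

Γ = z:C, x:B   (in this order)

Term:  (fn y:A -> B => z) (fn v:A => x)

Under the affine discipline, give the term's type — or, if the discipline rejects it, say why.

term : C
use counts: z: 1×; x: 1×; y (bound): 0×; v (bound): 0×
uses in reading order: z, x
typing: well-typed at C
all disciplines: ordered ✗ | linear ✗ | affine ✓ | relevant ✗ | unrestricted ✓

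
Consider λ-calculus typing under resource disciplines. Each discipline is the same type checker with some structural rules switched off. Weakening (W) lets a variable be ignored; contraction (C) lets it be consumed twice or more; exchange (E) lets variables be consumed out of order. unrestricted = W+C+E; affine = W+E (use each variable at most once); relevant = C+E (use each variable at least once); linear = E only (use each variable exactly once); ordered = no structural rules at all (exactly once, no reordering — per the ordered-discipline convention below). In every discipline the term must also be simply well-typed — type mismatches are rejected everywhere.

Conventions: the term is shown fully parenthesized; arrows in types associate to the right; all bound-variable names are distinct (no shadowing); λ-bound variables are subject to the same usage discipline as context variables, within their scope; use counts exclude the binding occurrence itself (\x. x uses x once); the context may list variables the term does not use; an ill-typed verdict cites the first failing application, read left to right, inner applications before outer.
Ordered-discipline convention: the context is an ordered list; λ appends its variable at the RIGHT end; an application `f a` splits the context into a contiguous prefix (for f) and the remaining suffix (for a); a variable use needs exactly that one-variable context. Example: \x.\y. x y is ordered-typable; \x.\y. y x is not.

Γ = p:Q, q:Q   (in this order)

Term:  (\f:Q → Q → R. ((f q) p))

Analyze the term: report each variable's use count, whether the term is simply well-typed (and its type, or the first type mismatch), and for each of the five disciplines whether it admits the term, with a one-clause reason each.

variable uses: p: 1×, q: 1×, f (λ-bound): 1×
uses in reading order: f, q, p
typing: the term checks, with type (Q → Q → R) → R
ordered: ✗ — use order f, q, p needs exchange
linear: ✓ — single use per variable (p, q, f)
affine: ✓ — p, q, f: no repeats, contraction unneeded
relevant: ✓ — none of p, q, f goes unused
unrestricted: ✓ — typability at (Q → Q → R) → R is all that's needed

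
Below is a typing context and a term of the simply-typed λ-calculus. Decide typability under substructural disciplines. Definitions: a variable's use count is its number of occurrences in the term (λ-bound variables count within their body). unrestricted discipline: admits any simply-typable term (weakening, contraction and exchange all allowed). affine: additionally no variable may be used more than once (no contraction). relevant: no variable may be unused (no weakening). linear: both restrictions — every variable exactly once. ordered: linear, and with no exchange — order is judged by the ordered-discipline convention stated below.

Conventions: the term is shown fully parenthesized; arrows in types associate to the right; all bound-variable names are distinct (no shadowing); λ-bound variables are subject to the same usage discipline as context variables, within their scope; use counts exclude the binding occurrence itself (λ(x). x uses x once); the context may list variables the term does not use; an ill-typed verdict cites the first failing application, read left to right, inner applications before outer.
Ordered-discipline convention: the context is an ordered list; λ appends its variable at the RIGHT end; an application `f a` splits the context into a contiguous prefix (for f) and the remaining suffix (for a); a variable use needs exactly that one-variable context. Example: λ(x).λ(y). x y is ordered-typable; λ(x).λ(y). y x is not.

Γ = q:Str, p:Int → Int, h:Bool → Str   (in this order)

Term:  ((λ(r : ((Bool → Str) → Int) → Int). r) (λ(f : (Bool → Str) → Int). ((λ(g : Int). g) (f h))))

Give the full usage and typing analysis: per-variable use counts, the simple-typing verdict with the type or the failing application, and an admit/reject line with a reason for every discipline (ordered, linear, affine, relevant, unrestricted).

usage: q ×0; p ×0; h ×1; r (λ-bound) ×1; f (λ-bound) ×1; g (λ-bound) ×1
order of uses: r, g, f, h
typing: the term checks, with type ((Bool → Str) → Int) → Int
ordered ✗ (q, p never used (weakening))
linear ✗ (q, p never used (weakening))
affine ✓ (q, p, h, r, f, g: no repeats, contraction unneeded)
relevant ✗ (q, p never used (weakening))
unrestricted ✓ (type-checks (((Bool → Str) → Int) → Int) and nothing is barred)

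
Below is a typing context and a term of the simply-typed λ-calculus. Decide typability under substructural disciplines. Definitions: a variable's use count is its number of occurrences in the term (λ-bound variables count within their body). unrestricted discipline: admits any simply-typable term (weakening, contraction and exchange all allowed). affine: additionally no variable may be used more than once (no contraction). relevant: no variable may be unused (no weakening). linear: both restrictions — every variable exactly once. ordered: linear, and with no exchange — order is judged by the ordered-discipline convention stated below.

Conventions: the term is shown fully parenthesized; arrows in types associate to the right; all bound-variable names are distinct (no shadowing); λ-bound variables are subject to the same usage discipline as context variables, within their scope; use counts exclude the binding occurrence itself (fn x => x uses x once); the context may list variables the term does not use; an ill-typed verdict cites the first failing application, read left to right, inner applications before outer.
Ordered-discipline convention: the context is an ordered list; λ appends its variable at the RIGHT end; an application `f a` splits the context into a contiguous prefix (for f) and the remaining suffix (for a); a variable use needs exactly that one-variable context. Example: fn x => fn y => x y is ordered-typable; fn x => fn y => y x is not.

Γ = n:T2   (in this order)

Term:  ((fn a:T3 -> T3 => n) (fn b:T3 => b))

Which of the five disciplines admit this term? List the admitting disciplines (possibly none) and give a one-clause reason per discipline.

admitted in: affine, unrestricted
counts: n ×1; a [bound] ×0; b [bound] ×1
uses in reading order: n, b
typing: ✓ — T2
ordered: ✗ — needs weakening: a unused
linear: ✗ — needs weakening: a unused
affine: ✓ — at most one use each (n, a, b)
relevant: ✗ — needs weakening: a unused
unrestricted: ✓ — typability at T2 is all that's needed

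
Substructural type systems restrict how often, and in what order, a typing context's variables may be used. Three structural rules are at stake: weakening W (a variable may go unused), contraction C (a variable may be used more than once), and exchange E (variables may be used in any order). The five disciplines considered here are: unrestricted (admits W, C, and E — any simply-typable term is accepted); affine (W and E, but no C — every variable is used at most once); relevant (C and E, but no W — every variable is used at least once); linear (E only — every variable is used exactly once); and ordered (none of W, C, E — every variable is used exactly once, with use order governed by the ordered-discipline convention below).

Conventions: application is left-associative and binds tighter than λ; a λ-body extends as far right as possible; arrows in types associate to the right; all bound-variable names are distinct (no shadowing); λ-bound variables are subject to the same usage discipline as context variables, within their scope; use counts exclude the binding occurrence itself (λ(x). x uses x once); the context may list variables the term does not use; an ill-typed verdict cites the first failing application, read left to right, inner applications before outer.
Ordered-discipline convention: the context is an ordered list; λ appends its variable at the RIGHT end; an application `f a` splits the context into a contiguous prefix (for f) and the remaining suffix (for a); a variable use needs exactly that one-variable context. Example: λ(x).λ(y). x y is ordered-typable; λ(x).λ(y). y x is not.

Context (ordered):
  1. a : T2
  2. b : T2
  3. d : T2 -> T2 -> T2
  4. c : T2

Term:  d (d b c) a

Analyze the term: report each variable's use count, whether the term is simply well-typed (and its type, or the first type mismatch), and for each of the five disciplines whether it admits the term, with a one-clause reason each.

use counts: a: 1×, b: 1×, d: 2×, c: 1×
left-to-right use order: d, d, b, c, a
typing: well-typed at T2
ordered: ✗, d ×2 used more than once (contraction)
linear: ✗, d ×2 used more than once (contraction)
affine: ✗, d ×2 used more than once (contraction)
relevant: ✓, every one of a, b, d, c appears
unrestricted: ✓, simply typable at T2; W, C, E all held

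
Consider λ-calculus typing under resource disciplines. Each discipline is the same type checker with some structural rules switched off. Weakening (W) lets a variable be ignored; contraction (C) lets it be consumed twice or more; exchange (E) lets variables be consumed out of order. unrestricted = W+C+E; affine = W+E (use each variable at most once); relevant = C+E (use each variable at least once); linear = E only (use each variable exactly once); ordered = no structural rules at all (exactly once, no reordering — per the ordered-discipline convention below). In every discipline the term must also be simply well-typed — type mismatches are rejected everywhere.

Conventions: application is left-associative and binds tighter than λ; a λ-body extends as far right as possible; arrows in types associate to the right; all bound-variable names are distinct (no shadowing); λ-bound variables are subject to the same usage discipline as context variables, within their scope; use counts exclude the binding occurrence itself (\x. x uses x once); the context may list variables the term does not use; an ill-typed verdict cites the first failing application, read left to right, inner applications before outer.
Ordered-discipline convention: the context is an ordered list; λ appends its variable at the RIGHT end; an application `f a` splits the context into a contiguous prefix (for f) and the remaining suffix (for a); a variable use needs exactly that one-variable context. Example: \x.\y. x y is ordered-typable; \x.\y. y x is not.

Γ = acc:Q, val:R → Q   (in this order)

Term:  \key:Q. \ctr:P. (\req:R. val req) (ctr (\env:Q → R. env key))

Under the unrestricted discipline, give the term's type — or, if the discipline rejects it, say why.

not well-typed under unrestricted — fails simple typing
variable uses: acc: 0×; val: 1×; key (λ-bound): 1×; ctr (λ-bound): 1×; req (λ-bound): 1×; env (λ-bound): 1×
uses in reading order: val, req, ctr, env, key
typing: ill-typed: non-arrow in function slot: P
all disciplines: ordered ✗, linear ✗, affine ✗, relevant ✗, unrestricted ✗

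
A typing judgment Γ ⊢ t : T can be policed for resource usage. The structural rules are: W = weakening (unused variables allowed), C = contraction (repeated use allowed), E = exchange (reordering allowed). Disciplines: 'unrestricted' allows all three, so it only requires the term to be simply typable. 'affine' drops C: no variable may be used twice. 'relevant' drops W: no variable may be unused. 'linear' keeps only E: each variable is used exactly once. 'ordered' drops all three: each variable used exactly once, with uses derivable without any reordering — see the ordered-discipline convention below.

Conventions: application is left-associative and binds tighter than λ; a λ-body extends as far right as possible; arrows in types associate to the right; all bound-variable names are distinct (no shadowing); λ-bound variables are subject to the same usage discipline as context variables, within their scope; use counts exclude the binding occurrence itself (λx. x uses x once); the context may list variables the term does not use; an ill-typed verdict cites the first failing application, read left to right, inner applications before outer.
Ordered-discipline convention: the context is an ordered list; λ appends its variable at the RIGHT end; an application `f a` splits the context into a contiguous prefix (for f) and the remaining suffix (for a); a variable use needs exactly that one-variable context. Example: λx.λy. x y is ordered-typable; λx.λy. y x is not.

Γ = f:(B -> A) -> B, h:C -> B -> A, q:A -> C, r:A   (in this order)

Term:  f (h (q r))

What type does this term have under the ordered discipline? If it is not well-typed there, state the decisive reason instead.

term : B
use counts: f=1, h=1, q=1, r=1
left-to-right use order: f, h, q, r
typing: well-typed — term : B
across the five disciplines: ordered ✓ · linear ✓ · affine ✓ · relevant ✓ · unrestricted ✓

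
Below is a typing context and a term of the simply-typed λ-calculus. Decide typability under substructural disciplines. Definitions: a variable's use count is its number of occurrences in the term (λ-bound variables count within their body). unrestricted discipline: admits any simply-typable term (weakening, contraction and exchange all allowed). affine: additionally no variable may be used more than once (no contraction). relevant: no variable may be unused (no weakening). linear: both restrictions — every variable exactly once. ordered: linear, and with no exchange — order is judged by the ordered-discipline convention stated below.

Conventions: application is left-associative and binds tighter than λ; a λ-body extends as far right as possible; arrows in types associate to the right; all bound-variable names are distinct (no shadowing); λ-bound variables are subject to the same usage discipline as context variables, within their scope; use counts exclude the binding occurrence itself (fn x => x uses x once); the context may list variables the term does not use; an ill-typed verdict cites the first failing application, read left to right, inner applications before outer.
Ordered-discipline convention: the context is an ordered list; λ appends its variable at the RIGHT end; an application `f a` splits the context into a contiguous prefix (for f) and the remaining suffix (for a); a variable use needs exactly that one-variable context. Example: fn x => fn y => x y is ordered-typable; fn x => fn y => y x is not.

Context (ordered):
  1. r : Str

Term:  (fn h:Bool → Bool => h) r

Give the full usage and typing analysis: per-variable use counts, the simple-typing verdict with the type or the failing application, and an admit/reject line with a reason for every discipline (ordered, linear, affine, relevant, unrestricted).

usage: r ×1; h [bound] ×1
uses in reading order: h, r
typing: ill-typed: an argument Str mismatches the expected Bool → Bool
ordered: ✗ — a type mismatch blocks all five
linear: ✗ — the type mismatch rejects it
affine: ✗ — not simply typable
relevant: ✗ — fails simple typing
unrestricted: ✗ — a type mismatch blocks all five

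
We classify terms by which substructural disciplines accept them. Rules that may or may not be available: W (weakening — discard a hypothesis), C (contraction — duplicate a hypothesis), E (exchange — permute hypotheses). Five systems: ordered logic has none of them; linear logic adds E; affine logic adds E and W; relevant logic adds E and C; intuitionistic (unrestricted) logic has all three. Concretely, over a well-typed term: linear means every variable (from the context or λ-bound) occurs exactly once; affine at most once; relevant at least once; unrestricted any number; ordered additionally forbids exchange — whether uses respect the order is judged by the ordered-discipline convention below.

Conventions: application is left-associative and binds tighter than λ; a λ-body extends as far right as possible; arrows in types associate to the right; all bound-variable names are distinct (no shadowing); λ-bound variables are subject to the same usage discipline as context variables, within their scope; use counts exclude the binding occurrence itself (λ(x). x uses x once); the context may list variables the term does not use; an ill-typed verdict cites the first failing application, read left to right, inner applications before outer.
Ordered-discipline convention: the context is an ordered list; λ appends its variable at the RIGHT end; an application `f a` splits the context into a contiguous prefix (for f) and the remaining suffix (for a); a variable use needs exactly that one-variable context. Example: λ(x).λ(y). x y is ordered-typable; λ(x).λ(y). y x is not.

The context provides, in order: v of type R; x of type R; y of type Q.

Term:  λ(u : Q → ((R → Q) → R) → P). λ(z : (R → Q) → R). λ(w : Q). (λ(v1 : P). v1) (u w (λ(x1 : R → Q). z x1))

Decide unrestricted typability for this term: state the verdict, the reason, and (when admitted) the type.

yes — typability at (Q → ((R → Q) → R) → P) → ((R → Q) → R) → Q → P is all that's needed; term : (Q → ((R → Q) → R) → P) → ((R → Q) → R) → Q → P
use counts: v ×0; x ×0; y ×0; u (bound) ×1; z (bound) ×1; w (bound) ×1; v1 (bound) ×1; x1 (bound) ×1
use order (left to right): v1, u, w, z, x1
typing: the term checks, with type (Q → ((R → Q) → R) → P) → ((R → Q) → R) → Q → P
across the five disciplines: ordered ✗ | linear ✗ | affine ✓ | relevant ✗ | unrestricted ✓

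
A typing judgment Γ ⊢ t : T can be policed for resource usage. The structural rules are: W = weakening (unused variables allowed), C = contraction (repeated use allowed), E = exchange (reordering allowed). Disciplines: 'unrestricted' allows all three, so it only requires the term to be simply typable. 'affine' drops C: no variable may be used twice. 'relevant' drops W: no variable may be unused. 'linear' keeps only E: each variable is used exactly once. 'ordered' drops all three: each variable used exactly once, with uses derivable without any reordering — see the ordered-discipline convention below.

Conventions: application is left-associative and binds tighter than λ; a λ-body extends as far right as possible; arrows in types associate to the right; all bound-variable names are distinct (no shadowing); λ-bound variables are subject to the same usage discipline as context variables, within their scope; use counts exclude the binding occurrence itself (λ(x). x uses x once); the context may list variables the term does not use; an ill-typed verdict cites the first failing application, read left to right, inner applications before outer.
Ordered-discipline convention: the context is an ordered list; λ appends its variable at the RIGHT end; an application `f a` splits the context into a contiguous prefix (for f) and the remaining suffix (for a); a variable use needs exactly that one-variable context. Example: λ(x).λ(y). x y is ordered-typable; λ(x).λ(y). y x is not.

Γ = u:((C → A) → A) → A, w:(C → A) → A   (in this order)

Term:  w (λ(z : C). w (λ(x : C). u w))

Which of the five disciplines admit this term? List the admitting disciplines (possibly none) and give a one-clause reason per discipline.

accepted by: unrestricted
usage: u: 1×, w: 3×, z (λ-bound): 0×, x (λ-bound): 0×
use order (left to right): w, w, u, w
typing: well-typed at A
ordered: ✗, uses contraction: w ×3; unused: z, x — weakening required
linear: ✗, uses contraction: w ×3; unused: z, x — weakening required
affine: ✗, uses contraction: w ×3
relevant: ✗, unused: z, x — weakening required
unrestricted: ✓, typability at A is all that's needed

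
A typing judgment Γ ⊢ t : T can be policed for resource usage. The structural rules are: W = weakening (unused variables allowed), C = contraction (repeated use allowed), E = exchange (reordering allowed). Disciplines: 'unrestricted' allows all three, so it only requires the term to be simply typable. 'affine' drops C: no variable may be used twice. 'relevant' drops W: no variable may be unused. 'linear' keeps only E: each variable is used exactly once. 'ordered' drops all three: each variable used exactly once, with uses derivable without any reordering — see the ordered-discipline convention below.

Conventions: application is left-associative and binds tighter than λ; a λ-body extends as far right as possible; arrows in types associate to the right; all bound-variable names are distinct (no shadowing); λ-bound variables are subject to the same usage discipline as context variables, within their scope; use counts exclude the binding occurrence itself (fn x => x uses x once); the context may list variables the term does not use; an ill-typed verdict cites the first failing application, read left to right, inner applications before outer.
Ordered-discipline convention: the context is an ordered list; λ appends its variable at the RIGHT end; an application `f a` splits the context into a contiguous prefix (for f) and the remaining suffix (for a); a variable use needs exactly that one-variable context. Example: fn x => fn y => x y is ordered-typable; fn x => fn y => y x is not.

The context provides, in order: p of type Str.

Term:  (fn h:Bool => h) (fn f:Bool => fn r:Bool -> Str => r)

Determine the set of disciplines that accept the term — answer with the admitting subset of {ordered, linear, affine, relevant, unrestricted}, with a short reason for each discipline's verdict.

accepted by: none
variable uses: p ×0; h (bound) ×1; f (bound) ×0; r (bound) ×1
order of uses: h, r
typing: ill-typed: a function awaiting Bool gets Bool -> (Bool -> Str) -> Bool -> Str
ordered ✗ (not simply typable)
linear ✗ (fails simple typing)
affine ✗ (a type mismatch blocks all five)
relevant ✗ (the type mismatch rejects it)
unrestricted ✗ (not simply typable)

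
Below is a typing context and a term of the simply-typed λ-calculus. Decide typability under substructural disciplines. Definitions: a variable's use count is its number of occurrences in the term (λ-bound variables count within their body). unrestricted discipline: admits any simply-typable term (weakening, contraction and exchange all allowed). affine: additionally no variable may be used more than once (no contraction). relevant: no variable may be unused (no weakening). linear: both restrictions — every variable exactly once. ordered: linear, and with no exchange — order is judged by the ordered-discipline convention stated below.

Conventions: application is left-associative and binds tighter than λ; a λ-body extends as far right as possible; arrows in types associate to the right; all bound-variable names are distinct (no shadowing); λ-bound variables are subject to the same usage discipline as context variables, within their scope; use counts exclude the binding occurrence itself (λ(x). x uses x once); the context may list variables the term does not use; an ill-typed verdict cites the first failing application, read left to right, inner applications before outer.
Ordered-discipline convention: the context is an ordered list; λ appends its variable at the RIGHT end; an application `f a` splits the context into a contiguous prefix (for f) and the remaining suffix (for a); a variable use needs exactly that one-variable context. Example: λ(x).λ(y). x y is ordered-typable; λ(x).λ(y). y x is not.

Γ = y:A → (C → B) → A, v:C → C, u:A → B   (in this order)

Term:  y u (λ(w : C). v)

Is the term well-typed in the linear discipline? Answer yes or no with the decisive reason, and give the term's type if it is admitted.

no — a type mismatch blocks all five
usage: y ×1; v ×1; u ×1; w (λ-bound) ×0
use order (left to right): y, u, v
typing: ill-typed: a function awaiting A gets A → B
across the five disciplines: ordered ✗; linear ✗; affine ✗; relevant ✗; unrestricted ✗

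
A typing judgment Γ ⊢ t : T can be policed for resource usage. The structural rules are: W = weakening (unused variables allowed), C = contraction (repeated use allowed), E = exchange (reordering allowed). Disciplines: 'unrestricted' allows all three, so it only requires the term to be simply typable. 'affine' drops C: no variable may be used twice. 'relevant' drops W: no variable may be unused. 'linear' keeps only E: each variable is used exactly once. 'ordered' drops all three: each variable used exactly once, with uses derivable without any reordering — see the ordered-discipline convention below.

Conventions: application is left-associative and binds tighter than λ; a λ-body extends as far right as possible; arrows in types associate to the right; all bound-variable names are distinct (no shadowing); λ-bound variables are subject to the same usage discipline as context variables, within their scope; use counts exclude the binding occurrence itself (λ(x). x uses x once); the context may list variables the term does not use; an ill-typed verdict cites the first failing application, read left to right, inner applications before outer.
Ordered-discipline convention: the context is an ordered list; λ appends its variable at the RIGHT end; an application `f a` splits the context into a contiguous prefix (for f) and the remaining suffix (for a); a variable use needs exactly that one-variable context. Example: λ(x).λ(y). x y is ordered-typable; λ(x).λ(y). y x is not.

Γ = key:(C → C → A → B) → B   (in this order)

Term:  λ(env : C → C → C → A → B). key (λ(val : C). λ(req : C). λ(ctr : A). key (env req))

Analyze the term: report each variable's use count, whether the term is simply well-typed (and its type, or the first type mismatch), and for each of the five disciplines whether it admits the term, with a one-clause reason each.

usage: key: 2, env (λ-bound): 1, val (λ-bound): 0, req (λ-bound): 1, ctr (λ-bound): 0
use order (left to right): key, key, env, req
typing: ✓ — (C → C → C → A → B) → B
ordered: ✗ — needs contraction — key ×2; unused: val, ctr — weakening required
linear: ✗ — needs contraction — key ×2; unused: val, ctr — weakening required
affine: ✗ — needs contraction — key ×2
relevant: ✗ — unused: val, ctr — weakening required
unrestricted: ✓ — typability at (C → C → C → A → B) → B is all that's needed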